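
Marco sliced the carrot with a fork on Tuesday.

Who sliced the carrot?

'Marco' marks the agent of the slicing event.

Marco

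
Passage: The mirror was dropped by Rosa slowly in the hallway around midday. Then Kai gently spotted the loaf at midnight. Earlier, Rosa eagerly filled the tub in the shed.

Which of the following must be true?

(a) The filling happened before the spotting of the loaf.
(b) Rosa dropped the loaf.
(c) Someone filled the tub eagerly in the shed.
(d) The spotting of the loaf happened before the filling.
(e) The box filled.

(a) Entailed — the narrative places the filling before the spotting.
(b) Not entailed — Rosa dropped the mirror, not the loaf; the loaf belongs to the spotting event.
(c) Entailed — the original entails any weakening of itself; this just generalizes the agent.
(d) Not entailed — the narrative places the filling before the spotting, not after.
(e) Not entailed — the tub is what filled, not the box.

(a), (c)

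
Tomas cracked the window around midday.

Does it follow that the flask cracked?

no

Nothing is said about any flask; only the window is affected.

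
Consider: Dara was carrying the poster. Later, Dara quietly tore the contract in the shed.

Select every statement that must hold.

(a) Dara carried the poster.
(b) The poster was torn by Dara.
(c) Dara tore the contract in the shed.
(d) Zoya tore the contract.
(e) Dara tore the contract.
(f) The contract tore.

(a) Entailed — 'carry' is an activity; 'was carrying' entails that some carrying happened, so 'carried' holds.
(b) Not entailed — Dara tore the contract, not the poster; the poster belongs to the carrying event.
(c) Entailed — the original entails any weakening of itself; this just drops 'quietly'.
(d) Not entailed — the passage has Dara tearing the contract, not Zoya.
(e) Entailed — dropping 'quietly', 'in the shed' leaves a sub-description the original still satisfies.
(f) Entailed — 'Dara tore the contract' is causative; it entails the inchoative 'the contract tore'.

(a), (c), (e), (f)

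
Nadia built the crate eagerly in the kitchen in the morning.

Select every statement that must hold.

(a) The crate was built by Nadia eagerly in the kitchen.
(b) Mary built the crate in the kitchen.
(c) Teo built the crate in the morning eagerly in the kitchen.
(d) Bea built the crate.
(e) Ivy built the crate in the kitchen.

(a)

(a) Entailed — the original entails any weakening of itself; this just drops 'in the morning'.
(b) Not entailed — the passage has Nadia building the crate, not Mary.
(c) Not entailed — the passage has Nadia building the crate, not Teo.
(d) Not entailed — the passage has Nadia building the crate, not Bea.
(e) Not entailed — the passage has Nadia building the crate, not Ivy.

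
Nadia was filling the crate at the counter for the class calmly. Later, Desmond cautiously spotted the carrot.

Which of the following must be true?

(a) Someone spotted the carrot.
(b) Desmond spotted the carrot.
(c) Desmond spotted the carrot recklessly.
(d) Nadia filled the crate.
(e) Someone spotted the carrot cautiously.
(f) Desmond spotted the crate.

(a), (b), (e)

(a) Entailed — every conjunct here is already in the original spotting event.
(b) Entailed — the original entails any weakening of itself; this just drops 'cautiously'.
(c) Not entailed — 'recklessly' adds a manner not in (and inconsistent with) the original.
(d) Not entailed — 'was filling' is progressive on an accomplishment; it does not entail the completed 'filled'.
(e) Entailed — this follows by dropping conjuncts from the spotting event's description.
(f) Not entailed — Desmond spotted the carrot, not the crate; the crate belongs to the filling event.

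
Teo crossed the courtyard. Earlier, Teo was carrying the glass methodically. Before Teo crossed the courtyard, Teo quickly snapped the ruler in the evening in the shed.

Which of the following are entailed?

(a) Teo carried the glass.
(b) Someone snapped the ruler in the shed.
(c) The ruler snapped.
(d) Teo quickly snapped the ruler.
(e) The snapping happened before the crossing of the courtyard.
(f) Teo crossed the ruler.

(a) Entailed — 'carry' is an activity; 'was carrying' entails that some carrying happened, so 'carried' holds.
(b) Entailed — the original entails any weakening of itself; this just drops 'quickly', 'in the evening' and generalizes the agent.
(c) Entailed — 'Teo snapped the ruler' is causative; it entails the inchoative 'the ruler snapped'.
(d) Entailed — the original entails any weakening of itself; this just drops 'in the shed', 'in the evening'.
(e) Entailed — the narrative places the snapping before the crossing.
(f) Not entailed — Teo crossed the courtyard, not the ruler; the ruler belongs to the snapping event.

(a), (b), (c), (d), (e)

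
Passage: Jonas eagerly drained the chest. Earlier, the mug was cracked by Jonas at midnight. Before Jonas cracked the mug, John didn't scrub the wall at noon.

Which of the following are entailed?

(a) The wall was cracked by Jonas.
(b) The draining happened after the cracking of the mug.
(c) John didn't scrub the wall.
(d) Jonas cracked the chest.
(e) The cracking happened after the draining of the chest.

(a) Not entailed — Jonas cracked the mug, not the wall; the wall belongs to the scrubbing event.
(b) Entailed — the narrative places the cracking before the draining.
(c) Not entailed — dropping 'at noon' under negation is not valid — the original leaves open that John scrubbed the wall some other way.
(d) Not entailed — Jonas cracked the mug, not the chest; the chest belongs to the draining event.
(e) Not entailed — the narrative places the cracking before the draining, not after.

(b)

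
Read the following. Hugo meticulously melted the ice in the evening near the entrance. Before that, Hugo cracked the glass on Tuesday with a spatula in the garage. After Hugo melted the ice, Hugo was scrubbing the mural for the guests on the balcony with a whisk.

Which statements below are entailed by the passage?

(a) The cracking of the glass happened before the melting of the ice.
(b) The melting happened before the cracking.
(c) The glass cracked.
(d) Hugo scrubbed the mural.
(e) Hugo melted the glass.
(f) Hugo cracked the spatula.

(a) Entailed — the narrative places the cracking before the melting.
(b) Not entailed — the narrative places the cracking before the melting, not after.
(c) Entailed — 'Hugo cracked the glass' is causative; it entails the inchoative 'the glass cracked'.
(d) Entailed — 'scrub' is an activity; 'was scrubbing' entails that some scrubbing happened, so 'scrubbed' holds.
(e) Not entailed — Hugo melted the ice, not the glass; the glass belongs to the cracking event.
(f) Not entailed — the spatula is the instrument, not what was cracked.

(a), (c), (d)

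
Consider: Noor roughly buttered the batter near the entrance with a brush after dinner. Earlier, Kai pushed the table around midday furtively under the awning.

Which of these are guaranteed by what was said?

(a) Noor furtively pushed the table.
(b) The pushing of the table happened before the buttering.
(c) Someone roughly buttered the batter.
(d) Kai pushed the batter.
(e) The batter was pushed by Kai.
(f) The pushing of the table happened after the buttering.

(b), (c)

(a) Not entailed — the passage has Kai pushing the table, not Noor.
(b) Entailed — the narrative places the pushing before the buttering.
(c) Entailed — every conjunct here is already in the original buttering event.
(d) Not entailed — Kai pushed the table, not the batter; the batter belongs to the buttering event.
(e) Not entailed — Kai pushed the table, not the batter; the batter belongs to the buttering event.
(f) Not entailed — the narrative places the pushing before the buttering, not after.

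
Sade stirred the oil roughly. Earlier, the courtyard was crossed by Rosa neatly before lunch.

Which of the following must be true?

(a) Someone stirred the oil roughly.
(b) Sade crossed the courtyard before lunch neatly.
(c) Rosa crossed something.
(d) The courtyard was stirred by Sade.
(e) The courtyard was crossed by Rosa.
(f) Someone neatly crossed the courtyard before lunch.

(a) Entailed — generalizing the agent leaves a sub-description the original still satisfies.
(b) Not entailed — the passage has Rosa crossing the courtyard, not Sade.
(c) Entailed — every conjunct here is already in the original crossing event.
(d) Not entailed — Sade stirred the oil, not the courtyard; the courtyard belongs to the crossing event.
(e) Entailed — the original entails any weakening of itself; this just drops 'before lunch', 'neatly'.
(f) Entailed — generalizing the agent leaves a sub-description the original still satisfies.

(a), (c), (e), (f)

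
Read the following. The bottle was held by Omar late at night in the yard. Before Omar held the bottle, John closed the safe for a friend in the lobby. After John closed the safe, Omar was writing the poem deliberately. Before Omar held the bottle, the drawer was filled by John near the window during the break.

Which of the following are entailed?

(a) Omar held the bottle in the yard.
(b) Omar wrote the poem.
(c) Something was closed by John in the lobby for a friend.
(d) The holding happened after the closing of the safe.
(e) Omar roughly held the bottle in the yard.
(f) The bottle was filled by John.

(a), (c), (d)

(a) Entailed — every conjunct here is already in the original holding event.
(b) Not entailed — 'was writing' is progressive on an accomplishment; it does not entail the completed 'wrote'.
(c) Entailed — generalizing the patient leaves a sub-description the original still satisfies.
(d) Entailed — the narrative places the closing before the holding.
(e) Not entailed — 'roughly' adds information not in the original event.
(f) Not entailed — John filled the drawer, not the bottle; the bottle belongs to the holding event.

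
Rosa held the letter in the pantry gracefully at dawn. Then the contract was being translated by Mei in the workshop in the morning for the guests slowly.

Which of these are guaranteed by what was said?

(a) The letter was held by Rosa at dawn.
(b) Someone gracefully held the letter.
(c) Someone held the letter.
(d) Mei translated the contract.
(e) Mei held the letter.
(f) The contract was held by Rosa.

(a) Entailed — dropping 'in the pantry', 'gracefully' leaves a sub-description the original still satisfies.
(b) Entailed — every conjunct here is already in the original holding event.
(c) Entailed — every conjunct here is already in the original holding event.
(d) Not entailed — 'was translating' is progressive on an accomplishment; it does not entail the completed 'translated'.
(e) Not entailed — the passage has Rosa holding the letter, not Mei.
(f) Not entailed — Rosa held the letter, not the contract; the contract belongs to the translating event.

(a), (b), (c)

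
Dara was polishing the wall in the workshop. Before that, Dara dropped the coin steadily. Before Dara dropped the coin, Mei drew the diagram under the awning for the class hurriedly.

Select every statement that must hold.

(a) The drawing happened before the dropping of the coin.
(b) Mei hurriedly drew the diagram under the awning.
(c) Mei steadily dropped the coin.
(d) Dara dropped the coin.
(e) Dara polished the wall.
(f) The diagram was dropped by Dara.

(a), (b), (d), (e)

(a) Entailed — the narrative places the drawing before the dropping.
(b) Entailed — every conjunct here is already in the original drawing event.
(c) Not entailed — the passage has Dara dropping the coin, not Mei.
(d) Entailed — this follows by dropping conjuncts from the dropping event's description.
(e) Entailed — 'polish' is an activity; 'was polishing' entails that some polishing happened, so 'polished' holds.
(f) Not entailed — Dara dropped the coin, not the diagram; the diagram belongs to the drawing event.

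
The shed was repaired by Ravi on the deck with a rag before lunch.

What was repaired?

'the shed' marks the patient of the repairing event.

the shed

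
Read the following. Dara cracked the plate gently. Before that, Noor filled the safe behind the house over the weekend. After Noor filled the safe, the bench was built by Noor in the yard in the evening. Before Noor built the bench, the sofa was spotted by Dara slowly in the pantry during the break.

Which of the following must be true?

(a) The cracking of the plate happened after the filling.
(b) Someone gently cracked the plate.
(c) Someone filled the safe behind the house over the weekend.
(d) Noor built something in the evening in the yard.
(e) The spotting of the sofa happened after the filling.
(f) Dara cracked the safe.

(a), (b), (c), (d)

(a) Entailed — the narrative places the filling before the cracking.
(b) Entailed — the original entails any weakening of itself; this just generalizes the agent.
(c) Entailed — the original entails any weakening of itself; this just generalizes the agent.
(d) Entailed — every conjunct here is already in the original building event.
(e) Not entailed — the narrative doesn't order the filling relative to the spotting.
(f) Not entailed — Dara cracked the plate, not the safe; the safe belongs to the filling event.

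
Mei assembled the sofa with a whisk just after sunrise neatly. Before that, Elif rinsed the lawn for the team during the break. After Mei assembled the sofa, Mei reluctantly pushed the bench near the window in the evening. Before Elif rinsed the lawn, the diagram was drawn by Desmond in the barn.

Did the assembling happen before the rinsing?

no

The narrative orders the rinsing before the assembling.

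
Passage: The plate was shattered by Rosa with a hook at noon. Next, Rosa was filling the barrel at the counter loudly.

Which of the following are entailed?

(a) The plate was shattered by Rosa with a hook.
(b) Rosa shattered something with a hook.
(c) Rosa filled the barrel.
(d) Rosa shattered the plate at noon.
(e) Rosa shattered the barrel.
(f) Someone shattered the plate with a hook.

(a) Entailed — every conjunct here is already in the original shattering event.
(b) Entailed — this follows by dropping conjuncts from the shattering event's description.
(c) Not entailed — 'was filling' is progressive on an accomplishment; it does not entail the completed 'filled'.
(d) Entailed — the original entails any weakening of itself; this just drops 'with a hook'.
(e) Not entailed — Rosa shattered the plate, not the barrel; the barrel belongs to the filling event.
(f) Entailed — the original entails any weakening of itself; this just drops 'at noon' and generalizes the agent.

(a), (b), (d), (f)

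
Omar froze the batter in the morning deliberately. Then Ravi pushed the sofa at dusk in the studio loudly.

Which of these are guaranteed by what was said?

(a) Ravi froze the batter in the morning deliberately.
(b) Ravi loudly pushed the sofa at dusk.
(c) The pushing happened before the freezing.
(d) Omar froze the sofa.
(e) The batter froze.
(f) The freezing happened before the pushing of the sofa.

(b), (e), (f)

(a) Not entailed — the passage has Omar freezing the batter, not Ravi.
(b) Entailed — the original entails any weakening of itself; this just drops 'in the studio'.
(c) Not entailed — the narrative places the freezing before the pushing, not after.
(d) Not entailed — Omar froze the batter, not the sofa; the sofa belongs to the pushing event.
(e) Entailed — 'Omar froze the batter' is causative; it entails the inchoative 'the batter froze'.
(f) Entailed — the narrative places the freezing before the pushing.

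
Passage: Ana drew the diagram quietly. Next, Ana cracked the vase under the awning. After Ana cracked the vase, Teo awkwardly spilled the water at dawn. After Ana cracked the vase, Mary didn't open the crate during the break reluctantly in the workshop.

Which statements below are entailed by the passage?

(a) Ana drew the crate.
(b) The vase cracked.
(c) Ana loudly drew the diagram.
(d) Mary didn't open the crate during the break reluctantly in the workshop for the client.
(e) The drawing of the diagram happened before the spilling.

(b), (d), (e)

(a) Not entailed — Ana drew the diagram, not the crate; the crate belongs to the opening event.
(b) Entailed — 'Ana cracked the vase' is causative; it entails the inchoative 'the vase cracked'.
(c) Not entailed — 'loudly' adds a manner not in (and inconsistent with) the original.
(d) Entailed — under negation, adding a further restriction is entailed: if no such opening event occurred, none occurred for the client either.
(e) Entailed — the narrative places the drawing before the spilling.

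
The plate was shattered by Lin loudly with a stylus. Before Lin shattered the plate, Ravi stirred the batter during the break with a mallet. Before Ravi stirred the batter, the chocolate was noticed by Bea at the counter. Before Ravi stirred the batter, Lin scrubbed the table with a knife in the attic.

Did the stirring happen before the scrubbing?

The narrative orders the scrubbing before the stirring.

no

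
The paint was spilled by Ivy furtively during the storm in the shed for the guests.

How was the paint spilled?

furtively

'furtively' marks the manner of the spilling event.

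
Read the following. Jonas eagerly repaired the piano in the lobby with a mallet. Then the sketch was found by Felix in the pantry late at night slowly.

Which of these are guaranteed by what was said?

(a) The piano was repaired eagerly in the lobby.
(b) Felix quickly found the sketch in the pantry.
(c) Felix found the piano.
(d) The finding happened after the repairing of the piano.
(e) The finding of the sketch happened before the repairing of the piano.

(a) Entailed — dropping 'with a mallet' and generalizing the agent leaves a sub-description the original still satisfies.
(b) Not entailed — 'quickly' adds a manner not in (and inconsistent with) the original.
(c) Not entailed — Felix found the sketch, not the piano; the piano belongs to the repairing event.
(d) Entailed — the narrative places the repairing before the finding.
(e) Not entailed — the narrative places the repairing before the finding, not after.

(a), (d)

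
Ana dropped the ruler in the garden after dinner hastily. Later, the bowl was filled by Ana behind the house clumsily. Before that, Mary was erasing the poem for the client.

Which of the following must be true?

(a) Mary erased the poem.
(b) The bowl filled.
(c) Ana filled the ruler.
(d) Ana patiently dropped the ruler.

(a) Not entailed — 'was erasing' is progressive on an accomplishment; it does not entail the completed 'erased'.
(b) Entailed — 'Ana filled the bowl' is causative; it entails the inchoative 'the bowl filled'.
(c) Not entailed — Ana filled the bowl, not the ruler; the ruler belongs to the dropping event.
(d) Not entailed — 'patiently' adds a manner not in (and inconsistent with) the original.

(b)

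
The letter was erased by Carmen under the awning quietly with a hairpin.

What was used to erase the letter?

a hairpin

'with a hairpin' marks the instrument of the erasing event.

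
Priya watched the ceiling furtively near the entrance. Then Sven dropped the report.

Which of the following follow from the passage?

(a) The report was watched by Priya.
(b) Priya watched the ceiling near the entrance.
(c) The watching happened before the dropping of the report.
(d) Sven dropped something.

(b), (c), (d)

(a) Not entailed — Priya watched the ceiling, not the report; the report belongs to the dropping event.
(b) Entailed — every conjunct here is already in the original watching event.
(c) Entailed — the narrative places the watching before the dropping.
(d) Entailed — the original entails any weakening of itself; this just generalizes the patient.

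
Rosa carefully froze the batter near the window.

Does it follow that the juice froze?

no

Nothing is said about any juice; only the batter is affected.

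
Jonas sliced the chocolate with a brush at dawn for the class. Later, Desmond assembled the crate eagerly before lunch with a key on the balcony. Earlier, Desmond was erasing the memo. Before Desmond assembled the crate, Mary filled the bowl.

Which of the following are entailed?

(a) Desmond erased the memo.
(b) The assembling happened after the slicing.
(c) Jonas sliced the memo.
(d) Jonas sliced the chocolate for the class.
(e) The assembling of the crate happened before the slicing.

(a) Not entailed — 'was erasing' is progressive on an accomplishment; it does not entail the completed 'erased'.
(b) Entailed — the narrative places the slicing before the assembling.
(c) Not entailed — Jonas sliced the chocolate, not the memo; the memo belongs to the erasing event.
(d) Entailed — dropping 'with a brush', 'at dawn' leaves a sub-description the original still satisfies.
(e) Not entailed — the narrative places the slicing before the assembling, not after.

(b), (d)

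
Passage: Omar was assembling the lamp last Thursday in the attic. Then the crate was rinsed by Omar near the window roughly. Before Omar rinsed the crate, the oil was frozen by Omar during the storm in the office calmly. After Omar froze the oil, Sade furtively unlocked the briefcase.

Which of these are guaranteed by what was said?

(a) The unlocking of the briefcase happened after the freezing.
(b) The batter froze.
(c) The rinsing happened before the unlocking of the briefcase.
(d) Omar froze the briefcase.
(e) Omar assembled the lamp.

(a) Entailed — the narrative places the freezing before the unlocking.
(b) Not entailed — the oil is what froze, not the batter.
(c) Not entailed — the narrative doesn't order the rinsing relative to the unlocking.
(d) Not entailed — Omar froze the oil, not the briefcase; the briefcase belongs to the unlocking event.
(e) Not entailed — 'was assembling' is progressive on an accomplishment; it does not entail the completed 'assembled'.

(a)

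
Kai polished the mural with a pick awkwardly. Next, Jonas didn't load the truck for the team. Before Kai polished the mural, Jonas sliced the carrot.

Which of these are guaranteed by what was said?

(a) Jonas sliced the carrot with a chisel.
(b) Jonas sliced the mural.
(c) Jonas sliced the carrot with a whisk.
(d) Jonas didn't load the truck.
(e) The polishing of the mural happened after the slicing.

(e)

(a) Not entailed — 'with a chisel' adds information not in the original event.
(b) Not entailed — Jonas sliced the carrot, not the mural; the mural belongs to the polishing event.
(c) Not entailed — 'with a whisk' adds information not in the original event.
(d) Not entailed — dropping 'for the team' under negation is not valid — the original leaves open that Jonas loaded the truck some other way.
(e) Entailed — the narrative places the slicing before the polishing.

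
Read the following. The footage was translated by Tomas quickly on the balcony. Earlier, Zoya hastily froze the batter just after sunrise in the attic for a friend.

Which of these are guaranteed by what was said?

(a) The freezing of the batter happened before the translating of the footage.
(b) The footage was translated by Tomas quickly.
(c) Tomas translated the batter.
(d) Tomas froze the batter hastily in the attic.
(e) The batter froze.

(a), (b), (e)

(a) Entailed — the narrative places the freezing before the translating.
(b) Entailed — this follows by dropping conjuncts from the translating event's description.
(c) Not entailed — Tomas translated the footage, not the batter; the batter belongs to the freezing event.
(d) Not entailed — the passage has Zoya freezing the batter, not Tomas.
(e) Entailed — 'Zoya froze the batter' is causative; it entails the inchoative 'the batter froze'.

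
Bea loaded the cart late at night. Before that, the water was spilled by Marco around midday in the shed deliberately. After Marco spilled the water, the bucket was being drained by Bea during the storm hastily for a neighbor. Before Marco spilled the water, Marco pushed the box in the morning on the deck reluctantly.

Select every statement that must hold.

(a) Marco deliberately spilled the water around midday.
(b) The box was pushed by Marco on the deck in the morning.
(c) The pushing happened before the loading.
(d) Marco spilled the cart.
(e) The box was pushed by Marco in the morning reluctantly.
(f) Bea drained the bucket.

(a), (b), (c), (e)

(a) Entailed — dropping 'in the shed' leaves a sub-description the original still satisfies.
(b) Entailed — this follows by dropping conjuncts from the pushing event's description.
(c) Entailed — the narrative places the pushing before the loading.
(d) Not entailed — Marco spilled the water, not the cart; the cart belongs to the loading event.
(e) Entailed — every conjunct here is already in the original pushing event.
(f) Not entailed — 'was draining' is progressive on an accomplishment; it does not entail the completed 'drained'.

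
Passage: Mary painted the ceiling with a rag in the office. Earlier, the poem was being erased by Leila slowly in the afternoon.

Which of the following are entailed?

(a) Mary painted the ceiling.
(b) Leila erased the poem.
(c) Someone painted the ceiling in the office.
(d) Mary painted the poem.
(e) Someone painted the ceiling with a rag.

(a), (c), (e)

(a) Entailed — this follows by dropping conjuncts from the painting event's description.
(b) Not entailed — 'was erasing' is progressive on an accomplishment; it does not entail the completed 'erased'.
(c) Entailed — every conjunct here is already in the original painting event.
(d) Not entailed — Mary painted the ceiling, not the poem; the poem belongs to the erasing event.
(e) Entailed — dropping 'in the office' and generalizing the agent leaves a sub-description the original still satisfies.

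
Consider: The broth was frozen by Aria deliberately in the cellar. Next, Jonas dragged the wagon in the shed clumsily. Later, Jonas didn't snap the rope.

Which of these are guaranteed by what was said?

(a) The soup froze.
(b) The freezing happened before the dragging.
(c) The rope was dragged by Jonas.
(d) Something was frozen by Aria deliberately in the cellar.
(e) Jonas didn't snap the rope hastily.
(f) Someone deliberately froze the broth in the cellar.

(a) Not entailed — the broth is what froze, not the soup.
(b) Entailed — the narrative places the freezing before the dragging.
(c) Not entailed — Jonas dragged the wagon, not the rope; the rope belongs to the snapping event.
(d) Entailed — this follows by dropping conjuncts from the freezing event's description.
(e) Entailed — under negation, adding a further restriction is entailed: if no such snapping event occurred, none occurred hastily either.
(f) Entailed — generalizing the agent leaves a sub-description the original still satisfies.

(b), (d), (e), (f)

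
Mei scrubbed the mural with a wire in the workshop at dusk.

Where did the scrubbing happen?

in the workshop

'in the workshop' marks the location of the scrubbing event.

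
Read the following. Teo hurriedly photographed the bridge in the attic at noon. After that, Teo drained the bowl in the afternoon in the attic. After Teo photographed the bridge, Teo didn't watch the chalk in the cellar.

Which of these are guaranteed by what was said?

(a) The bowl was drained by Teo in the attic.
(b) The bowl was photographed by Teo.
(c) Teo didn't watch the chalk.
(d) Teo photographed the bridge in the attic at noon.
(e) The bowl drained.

(a), (d), (e)

(a) Entailed — this follows by dropping conjuncts from the draining event's description.
(b) Not entailed — Teo photographed the bridge, not the bowl; the bowl belongs to the draining event.
(c) Not entailed — dropping 'in the cellar' under negation is not valid — the original leaves open that Teo watched the chalk some other way.
(d) Entailed — every conjunct here is already in the original photographing event.
(e) Entailed — 'Teo drained the bowl' is causative; it entails the inchoative 'the bowl drained'.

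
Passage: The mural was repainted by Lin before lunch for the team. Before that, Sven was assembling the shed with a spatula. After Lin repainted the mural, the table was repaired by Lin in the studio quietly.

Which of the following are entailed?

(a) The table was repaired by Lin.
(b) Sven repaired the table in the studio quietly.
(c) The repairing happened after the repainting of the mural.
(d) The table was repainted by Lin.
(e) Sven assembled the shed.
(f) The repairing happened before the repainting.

(a), (c)

(a) Entailed — the original entails any weakening of itself; this just drops 'in the studio', 'quietly'.
(b) Not entailed — the passage has Lin repairing the table, not Sven.
(c) Entailed — the narrative places the repainting before the repairing.
(d) Not entailed — Lin repainted the mural, not the table; the table belongs to the repairing event.
(e) Not entailed — 'was assembling' is progressive on an accomplishment; it does not entail the completed 'assembled'.
(f) Not entailed — the narrative places the repainting before the repairing, not after.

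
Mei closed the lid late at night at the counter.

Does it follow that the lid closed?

'Mei closed the lid' is the causative; it entails the inchoative 'the lid closed'.

yes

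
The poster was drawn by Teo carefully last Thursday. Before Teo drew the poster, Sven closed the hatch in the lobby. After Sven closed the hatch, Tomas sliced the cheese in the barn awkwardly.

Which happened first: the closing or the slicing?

the closing

The connectives place the closing before the slicing.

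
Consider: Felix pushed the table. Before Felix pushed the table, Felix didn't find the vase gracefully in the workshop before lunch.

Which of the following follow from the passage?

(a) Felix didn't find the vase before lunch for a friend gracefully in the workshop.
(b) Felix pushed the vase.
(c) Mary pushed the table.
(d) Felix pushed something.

(a), (d)

(a) Entailed — under negation, adding a further restriction is entailed: if no such finding event occurred, none occurred for a friend either.
(b) Not entailed — Felix pushed the table, not the vase; the vase belongs to the finding event.
(c) Not entailed — the passage has Felix pushing the table, not Mary.
(d) Entailed — generalizing the patient leaves a sub-description the original still satisfies.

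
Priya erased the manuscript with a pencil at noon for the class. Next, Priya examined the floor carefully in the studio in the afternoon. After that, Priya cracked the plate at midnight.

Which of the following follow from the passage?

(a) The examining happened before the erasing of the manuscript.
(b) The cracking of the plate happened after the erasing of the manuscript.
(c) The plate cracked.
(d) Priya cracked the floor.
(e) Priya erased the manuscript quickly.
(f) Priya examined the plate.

(b), (c)

(a) Not entailed — the narrative places the erasing before the examining, not after.
(b) Entailed — the narrative places the erasing before the cracking.
(c) Entailed — 'Priya cracked the plate' is causative; it entails the inchoative 'the plate cracked'.
(d) Not entailed — Priya cracked the plate, not the floor; the floor belongs to the examining event.
(e) Not entailed — 'quickly' adds information not in the original event.
(f) Not entailed — Priya examined the floor, not the plate; the plate belongs to the cracking event.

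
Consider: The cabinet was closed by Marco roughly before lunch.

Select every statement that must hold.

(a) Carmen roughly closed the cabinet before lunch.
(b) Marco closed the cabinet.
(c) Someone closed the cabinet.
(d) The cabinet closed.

(a) Not entailed — the passage has Marco closing the cabinet, not Carmen.
(b) Entailed — the original entails any weakening of itself; this just drops 'before lunch', 'roughly'.
(c) Entailed — dropping 'before lunch', 'roughly' and generalizing the agent leaves a sub-description the original still satisfies.
(d) Entailed — 'Marco closed the cabinet' is causative; it entails the inchoative 'the cabinet closed'.

(b), (c), (d)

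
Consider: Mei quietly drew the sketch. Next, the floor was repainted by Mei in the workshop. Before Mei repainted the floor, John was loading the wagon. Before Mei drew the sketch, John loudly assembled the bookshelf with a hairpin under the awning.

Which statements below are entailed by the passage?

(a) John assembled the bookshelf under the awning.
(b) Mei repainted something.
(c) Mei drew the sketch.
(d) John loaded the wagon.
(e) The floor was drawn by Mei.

(a), (b), (c)

(a) Entailed — every conjunct here is already in the original assembling event.
(b) Entailed — the original entails any weakening of itself; this just drops 'in the workshop' and generalizes the patient.
(c) Entailed — the original entails any weakening of itself; this just drops 'quietly'.
(d) Not entailed — 'was loading' is progressive on an accomplishment; it does not entail the completed 'loaded'.
(e) Not entailed — Mei drew the sketch, not the floor; the floor belongs to the repainting event.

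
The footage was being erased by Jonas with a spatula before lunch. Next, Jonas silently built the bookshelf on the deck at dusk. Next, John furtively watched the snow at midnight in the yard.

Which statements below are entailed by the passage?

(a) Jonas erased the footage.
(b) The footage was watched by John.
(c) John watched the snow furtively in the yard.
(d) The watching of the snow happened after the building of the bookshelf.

(a) Not entailed — 'was erasing' is progressive on an accomplishment; it does not entail the completed 'erased'.
(b) Not entailed — John watched the snow, not the footage; the footage belongs to the erasing event.
(c) Entailed — dropping 'at midnight' leaves a sub-description the original still satisfies.
(d) Entailed — the narrative places the building before the watching.

(c), (d)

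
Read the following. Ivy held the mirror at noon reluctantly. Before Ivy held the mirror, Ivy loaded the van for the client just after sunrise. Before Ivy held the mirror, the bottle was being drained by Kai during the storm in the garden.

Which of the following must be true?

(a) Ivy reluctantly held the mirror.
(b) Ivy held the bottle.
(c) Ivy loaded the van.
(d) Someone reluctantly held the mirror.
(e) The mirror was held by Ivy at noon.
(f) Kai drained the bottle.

(a), (c), (d), (e)

(a) Entailed — the original entails any weakening of itself; this just drops 'at noon'.
(b) Not entailed — Ivy held the mirror, not the bottle; the bottle belongs to the draining event.
(c) Entailed — dropping 'just after sunrise', 'for the client' leaves a sub-description the original still satisfies.
(d) Entailed — every conjunct here is already in the original holding event.
(e) Entailed — the original entails any weakening of itself; this just drops 'reluctantly'.
(f) Not entailed — 'was draining' is progressive on an accomplishment; it does not entail the completed 'drained'.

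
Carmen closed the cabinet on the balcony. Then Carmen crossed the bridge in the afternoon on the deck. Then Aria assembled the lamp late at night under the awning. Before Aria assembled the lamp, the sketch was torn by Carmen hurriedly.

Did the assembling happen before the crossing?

no

The narrative orders the crossing before the assembling.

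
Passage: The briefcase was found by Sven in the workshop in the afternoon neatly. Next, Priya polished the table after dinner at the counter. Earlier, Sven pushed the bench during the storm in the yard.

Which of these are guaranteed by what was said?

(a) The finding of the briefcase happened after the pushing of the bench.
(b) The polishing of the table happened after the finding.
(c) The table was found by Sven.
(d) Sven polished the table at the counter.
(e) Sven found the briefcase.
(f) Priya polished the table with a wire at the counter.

(b), (e)

(a) Not entailed — the narrative doesn't order the pushing relative to the finding.
(b) Entailed — the narrative places the finding before the polishing.
(c) Not entailed — Sven found the briefcase, not the table; the table belongs to the polishing event.
(d) Not entailed — the passage has Priya polishing the table, not Sven.
(e) Entailed — every conjunct here is already in the original finding event.
(f) Not entailed — 'with a wire' adds information not in the original event.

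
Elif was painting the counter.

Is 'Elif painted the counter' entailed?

'was painting' is progressive; for an accomplishment like 'paint the counter', it doesn't entail completion.

no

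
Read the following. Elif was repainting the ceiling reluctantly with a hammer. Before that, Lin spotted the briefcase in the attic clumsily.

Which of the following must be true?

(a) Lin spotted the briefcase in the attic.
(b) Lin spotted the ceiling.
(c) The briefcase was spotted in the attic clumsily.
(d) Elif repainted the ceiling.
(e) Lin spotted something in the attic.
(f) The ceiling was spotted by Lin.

(a) Entailed — this follows by dropping conjuncts from the spotting event's description.
(b) Not entailed — Lin spotted the briefcase, not the ceiling; the ceiling belongs to the repainting event.
(c) Entailed — the original entails any weakening of itself; this just generalizes the agent.
(d) Not entailed — 'was repainting' is progressive on an accomplishment; it does not entail the completed 'repainted'.
(e) Entailed — dropping 'clumsily' and generalizing the patient leaves a sub-description the original still satisfies.
(f) Not entailed — Lin spotted the briefcase, not the ceiling; the ceiling belongs to the repainting event.

(a), (c), (e)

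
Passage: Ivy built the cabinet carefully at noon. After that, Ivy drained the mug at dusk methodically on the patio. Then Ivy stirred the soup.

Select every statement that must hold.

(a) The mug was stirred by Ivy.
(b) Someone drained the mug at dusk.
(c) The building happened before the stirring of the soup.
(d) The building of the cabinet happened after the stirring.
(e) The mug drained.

(a) Not entailed — Ivy stirred the soup, not the mug; the mug belongs to the draining event.
(b) Entailed — dropping 'methodically', 'on the patio' and generalizing the agent leaves a sub-description the original still satisfies.
(c) Entailed — the narrative places the building before the stirring.
(d) Not entailed — the narrative places the building before the stirring, not after.
(e) Entailed — 'Ivy drained the mug' is causative; it entails the inchoative 'the mug drained'.

(b), (c), (e)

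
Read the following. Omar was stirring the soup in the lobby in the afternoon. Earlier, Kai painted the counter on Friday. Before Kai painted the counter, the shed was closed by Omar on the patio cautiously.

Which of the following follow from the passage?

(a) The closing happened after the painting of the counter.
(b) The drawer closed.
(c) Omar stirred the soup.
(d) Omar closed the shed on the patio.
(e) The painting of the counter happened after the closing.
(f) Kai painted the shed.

(c), (d), (e)

(a) Not entailed — the narrative places the closing before the painting, not after.
(b) Not entailed — the shed is what closed, not the drawer.
(c) Entailed — 'stir' is an activity; 'was stirring' entails that some stirring happened, so 'stirred' holds.
(d) Entailed — dropping 'cautiously' leaves a sub-description the original still satisfies.
(e) Entailed — the narrative places the closing before the painting.
(f) Not entailed — Kai painted the counter, not the shed; the shed belongs to the closing event.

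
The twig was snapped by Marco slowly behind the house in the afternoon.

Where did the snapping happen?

behind the house

'behind the house' marks the location of the snapping event.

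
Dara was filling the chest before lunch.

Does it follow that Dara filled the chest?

'was filling' is progressive; for an accomplishment like 'fill the chest', it doesn't entail completion.

no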